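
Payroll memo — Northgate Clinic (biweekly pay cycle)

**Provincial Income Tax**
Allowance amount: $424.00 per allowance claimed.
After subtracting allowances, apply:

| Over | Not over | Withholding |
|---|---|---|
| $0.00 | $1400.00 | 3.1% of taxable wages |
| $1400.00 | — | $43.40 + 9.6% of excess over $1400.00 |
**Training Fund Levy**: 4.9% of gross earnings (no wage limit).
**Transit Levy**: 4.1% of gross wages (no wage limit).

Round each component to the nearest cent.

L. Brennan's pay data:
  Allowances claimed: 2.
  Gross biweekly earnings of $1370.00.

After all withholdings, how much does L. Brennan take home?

Provincial Income Tax: taxable = $1370.00 − 2×$424.00 = $522.00
  3.1% × $522.00 = $16.18
Training Fund Levy: 4.9% × $1370.00 = $67.13
Transit Levy: 4.1% × $1370.00 = $56.17
Total withheld: $16.18 + $67.13 + $56.17 = $139.48
Net pay: $1370.00 − $139.48 = $1230.52

$1230.52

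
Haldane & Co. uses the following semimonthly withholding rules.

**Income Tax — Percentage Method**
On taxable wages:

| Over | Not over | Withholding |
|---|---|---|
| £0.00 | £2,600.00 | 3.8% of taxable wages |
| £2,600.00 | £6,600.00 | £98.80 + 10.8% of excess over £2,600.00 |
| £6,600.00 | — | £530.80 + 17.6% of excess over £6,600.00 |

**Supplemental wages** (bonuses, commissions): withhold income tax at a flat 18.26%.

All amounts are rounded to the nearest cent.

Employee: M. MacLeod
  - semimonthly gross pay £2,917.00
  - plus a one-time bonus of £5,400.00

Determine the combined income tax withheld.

£1,119.08

Income Tax: taxable = £2,917.00
  £98.80 + 10.8% × (£2,917.00 − £2,600.00) = £98.80 + 10.8% × £317.00 = £133.04
Supplemental (18.26% flat on bonus): 18.26% × £5,400.00 = £986.04
Total income tax: £133.04 + £986.04 = £1,119.08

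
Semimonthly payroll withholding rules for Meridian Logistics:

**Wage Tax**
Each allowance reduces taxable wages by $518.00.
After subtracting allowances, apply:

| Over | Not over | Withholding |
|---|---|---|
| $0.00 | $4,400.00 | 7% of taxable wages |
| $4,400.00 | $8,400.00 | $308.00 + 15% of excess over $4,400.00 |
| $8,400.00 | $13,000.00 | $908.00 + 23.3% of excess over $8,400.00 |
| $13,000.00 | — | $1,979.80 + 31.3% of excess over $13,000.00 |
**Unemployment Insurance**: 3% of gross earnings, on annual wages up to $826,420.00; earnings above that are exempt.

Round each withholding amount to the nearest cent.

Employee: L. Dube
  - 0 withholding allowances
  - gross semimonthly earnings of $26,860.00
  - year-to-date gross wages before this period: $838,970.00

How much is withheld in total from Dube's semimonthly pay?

$6,317.98

Wage Tax: taxable = $26,860.00
  $1,979.80 + 31.3% × ($26,860.00 − $13,000.00) = $1,979.80 + 31.3% × $13,860.00 = $6,317.98
Unemployment Insurance: YTD $838,970.00 ≥ cap $826,420.00 → $0.00
Total: $6,317.98 + $0.00 = $6,317.98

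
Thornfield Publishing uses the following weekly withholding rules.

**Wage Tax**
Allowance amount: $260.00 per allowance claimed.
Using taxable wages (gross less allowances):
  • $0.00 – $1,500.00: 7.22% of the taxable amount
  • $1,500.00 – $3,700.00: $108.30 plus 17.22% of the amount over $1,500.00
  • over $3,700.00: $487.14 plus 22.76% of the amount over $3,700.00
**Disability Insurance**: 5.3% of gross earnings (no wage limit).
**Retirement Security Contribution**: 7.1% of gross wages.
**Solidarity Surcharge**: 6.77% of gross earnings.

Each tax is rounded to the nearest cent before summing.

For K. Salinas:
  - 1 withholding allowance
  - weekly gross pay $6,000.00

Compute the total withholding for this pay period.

Wage Tax: taxable = $6,000.00 − 1×$260.00 = $5,740.00
  $487.14 + 22.76% × ($5,740.00 − $3,700.00) = $487.14 + 22.76% × $2,040.00 = $951.44
Disability Insurance: 5.3% × $6,000.00 = $318.00
Retirement Security Contribution: 7.1% × $6,000.00 = $426.00
Solidarity Surcharge: 6.77% × $6,000.00 = $406.20
Total: $951.44 + $318.00 + $426.00 + $406.20 = $2,101.64

$2,101.64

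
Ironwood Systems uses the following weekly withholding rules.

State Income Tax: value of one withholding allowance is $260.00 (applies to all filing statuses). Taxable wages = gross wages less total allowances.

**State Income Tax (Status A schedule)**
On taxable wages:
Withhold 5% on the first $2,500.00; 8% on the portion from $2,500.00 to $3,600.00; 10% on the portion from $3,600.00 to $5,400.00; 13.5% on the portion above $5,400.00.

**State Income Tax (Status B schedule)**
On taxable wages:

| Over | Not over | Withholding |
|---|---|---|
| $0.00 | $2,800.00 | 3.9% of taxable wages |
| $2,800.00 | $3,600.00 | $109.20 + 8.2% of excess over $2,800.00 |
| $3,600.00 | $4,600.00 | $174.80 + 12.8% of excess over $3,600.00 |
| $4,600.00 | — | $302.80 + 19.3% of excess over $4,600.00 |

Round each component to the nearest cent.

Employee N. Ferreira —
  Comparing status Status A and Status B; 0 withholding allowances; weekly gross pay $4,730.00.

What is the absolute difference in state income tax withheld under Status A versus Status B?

State Income Tax (Status A): taxable = $4,730.00
  $213.00 + 10% × ($4,730.00 − $3,600.00) = $213.00 + 10% × $1,130.00 = $326.00
State Income Tax (Status B): taxable = $4,730.00
  $302.80 + 19.3% × ($4,730.00 − $4,600.00) = $302.80 + 19.3% × $130.00 = $327.89
Difference: |$326.00 − $327.89| = $1.89 (higher under Status B)

$1.89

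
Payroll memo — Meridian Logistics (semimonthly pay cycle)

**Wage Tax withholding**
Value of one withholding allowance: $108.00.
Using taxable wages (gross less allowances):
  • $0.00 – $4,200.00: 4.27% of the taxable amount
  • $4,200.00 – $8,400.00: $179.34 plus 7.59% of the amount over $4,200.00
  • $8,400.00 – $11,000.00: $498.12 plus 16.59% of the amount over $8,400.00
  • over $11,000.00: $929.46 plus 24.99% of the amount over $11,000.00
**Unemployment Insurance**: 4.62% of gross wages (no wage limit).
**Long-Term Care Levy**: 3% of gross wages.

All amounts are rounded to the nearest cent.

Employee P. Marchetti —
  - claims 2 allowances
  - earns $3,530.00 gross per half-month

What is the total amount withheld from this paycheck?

Wage Tax: taxable = $3,530.00 − 2×$108.00 = $3,314.00
  4.27% × $3,314.00 = $141.51
Unemployment Insurance: 4.62% × $3,530.00 = $163.09
Long-Term Care Levy: 3% × $3,530.00 = $105.90
Total: $141.51 + $163.09 + $105.90 = $410.50

$410.50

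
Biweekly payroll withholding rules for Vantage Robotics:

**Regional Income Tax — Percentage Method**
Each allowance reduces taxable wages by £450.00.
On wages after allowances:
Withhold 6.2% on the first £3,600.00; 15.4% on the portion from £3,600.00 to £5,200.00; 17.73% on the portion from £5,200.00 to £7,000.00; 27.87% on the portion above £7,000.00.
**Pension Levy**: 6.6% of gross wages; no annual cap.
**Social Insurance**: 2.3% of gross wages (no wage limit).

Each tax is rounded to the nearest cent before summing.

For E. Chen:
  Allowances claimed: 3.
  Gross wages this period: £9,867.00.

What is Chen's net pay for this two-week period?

Regional Income Tax: taxable = £9,867.00 − 3×£450.00 = £8,517.00
  £788.74 + 27.87% × (£8,517.00 − £7,000.00) = £788.74 + 27.87% × £1,517.00 = £1,211.53
Pension Levy: 6.6% × £9,867.00 = £651.22
Social Insurance: 2.3% × £9,867.00 = £226.94
Total withheld: £1,211.53 + £651.22 + £226.94 = £2,089.69
Net pay: £9,867.00 − £2,089.69 = £7,777.31

£7,777.31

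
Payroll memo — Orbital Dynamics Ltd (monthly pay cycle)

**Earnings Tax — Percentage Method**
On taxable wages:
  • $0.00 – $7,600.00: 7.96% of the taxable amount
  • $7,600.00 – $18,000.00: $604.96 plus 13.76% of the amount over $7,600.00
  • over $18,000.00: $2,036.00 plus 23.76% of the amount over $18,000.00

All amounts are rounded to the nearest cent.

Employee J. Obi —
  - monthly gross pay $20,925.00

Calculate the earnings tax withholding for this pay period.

$2,730.98

Earnings Tax: taxable = $20,925.00
  $2,036.00 + 23.76% × ($20,925.00 − $18,000.00) = $2,036.00 + 23.76% × $2,925.00 = $2,730.98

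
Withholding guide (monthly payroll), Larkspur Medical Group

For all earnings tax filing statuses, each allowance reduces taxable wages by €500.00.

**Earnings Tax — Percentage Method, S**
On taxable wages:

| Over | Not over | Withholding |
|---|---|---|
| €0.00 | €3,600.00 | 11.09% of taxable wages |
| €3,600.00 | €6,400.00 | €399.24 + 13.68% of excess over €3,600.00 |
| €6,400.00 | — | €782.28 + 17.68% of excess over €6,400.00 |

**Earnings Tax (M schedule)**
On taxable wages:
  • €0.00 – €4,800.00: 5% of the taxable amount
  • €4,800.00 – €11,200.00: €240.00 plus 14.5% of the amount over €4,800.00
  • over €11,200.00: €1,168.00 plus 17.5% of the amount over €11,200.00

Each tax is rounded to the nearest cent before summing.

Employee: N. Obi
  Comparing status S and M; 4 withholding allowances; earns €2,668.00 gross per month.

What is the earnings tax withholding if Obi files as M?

Earnings Tax (M): taxable = €2,668.00 − 4×€500.00 = €668.00
  5% × €668.00 = €33.40

€33.40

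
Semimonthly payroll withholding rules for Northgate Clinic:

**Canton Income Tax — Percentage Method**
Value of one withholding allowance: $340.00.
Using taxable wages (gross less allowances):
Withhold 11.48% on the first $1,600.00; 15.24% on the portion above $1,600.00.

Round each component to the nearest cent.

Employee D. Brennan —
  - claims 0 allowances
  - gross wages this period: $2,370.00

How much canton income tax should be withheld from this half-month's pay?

Canton Income Tax: taxable = $2,370.00
  $183.68 + 15.24% × ($2,370.00 − $1,600.00) = $183.68 + 15.24% × $770.00 = $301.03

$301.03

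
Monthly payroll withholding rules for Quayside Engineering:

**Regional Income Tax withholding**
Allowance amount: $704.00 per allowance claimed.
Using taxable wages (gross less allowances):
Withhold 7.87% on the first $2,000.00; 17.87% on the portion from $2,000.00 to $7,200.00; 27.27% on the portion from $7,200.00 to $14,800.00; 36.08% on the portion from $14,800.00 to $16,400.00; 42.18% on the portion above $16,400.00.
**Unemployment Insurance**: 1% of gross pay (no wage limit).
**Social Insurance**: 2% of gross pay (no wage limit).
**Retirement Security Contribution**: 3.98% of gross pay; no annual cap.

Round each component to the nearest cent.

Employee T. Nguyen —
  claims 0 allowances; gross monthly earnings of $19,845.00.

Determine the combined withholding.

$6,574.72

Regional Income Tax: taxable = $19,845.00
  $3,736.44 + 42.18% × ($19,845.00 − $16,400.00) = $3,736.44 + 42.18% × $3,445.00 = $5,189.54
Unemployment Insurance: 1% × $19,845.00 = $198.45
Social Insurance: 2% × $19,845.00 = $396.90
Retirement Security Contribution: 3.98% × $19,845.00 = $789.83
Total: $5,189.54 + $198.45 + $396.90 + $789.83 = $6,574.72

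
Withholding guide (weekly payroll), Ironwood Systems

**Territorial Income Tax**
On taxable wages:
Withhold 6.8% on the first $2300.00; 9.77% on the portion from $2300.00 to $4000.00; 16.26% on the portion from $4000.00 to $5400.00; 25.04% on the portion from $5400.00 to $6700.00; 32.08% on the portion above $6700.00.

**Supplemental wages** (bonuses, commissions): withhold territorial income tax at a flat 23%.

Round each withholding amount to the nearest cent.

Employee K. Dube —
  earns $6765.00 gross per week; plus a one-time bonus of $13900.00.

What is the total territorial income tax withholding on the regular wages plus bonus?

Territorial Income Tax: taxable = $6765.00
  $875.65 + 32.08% × ($6765.00 − $6700.00) = $875.65 + 32.08% × $65.00 = $896.50
Supplemental (23% flat on bonus): 23% × $13900.00 = $3197.00
Total territorial income tax: $896.50 + $3197.00 = $4093.50

$4093.50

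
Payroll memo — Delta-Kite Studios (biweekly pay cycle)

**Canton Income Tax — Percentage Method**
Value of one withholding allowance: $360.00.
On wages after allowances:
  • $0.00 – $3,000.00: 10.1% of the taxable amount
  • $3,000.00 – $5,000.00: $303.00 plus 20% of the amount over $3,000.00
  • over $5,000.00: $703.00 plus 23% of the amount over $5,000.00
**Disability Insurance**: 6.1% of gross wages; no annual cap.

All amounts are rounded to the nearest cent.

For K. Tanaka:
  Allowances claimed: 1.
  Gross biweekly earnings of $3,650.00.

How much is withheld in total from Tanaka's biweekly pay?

$583.65

Canton Income Tax: taxable = $3,650.00 − 1×$360.00 = $3,290.00
  $303.00 + 20% × ($3,290.00 − $3,000.00) = $303.00 + 20% × $290.00 = $361.00
Disability Insurance: 6.1% × $3,650.00 = $222.65
Total: $361.00 + $222.65 = $583.65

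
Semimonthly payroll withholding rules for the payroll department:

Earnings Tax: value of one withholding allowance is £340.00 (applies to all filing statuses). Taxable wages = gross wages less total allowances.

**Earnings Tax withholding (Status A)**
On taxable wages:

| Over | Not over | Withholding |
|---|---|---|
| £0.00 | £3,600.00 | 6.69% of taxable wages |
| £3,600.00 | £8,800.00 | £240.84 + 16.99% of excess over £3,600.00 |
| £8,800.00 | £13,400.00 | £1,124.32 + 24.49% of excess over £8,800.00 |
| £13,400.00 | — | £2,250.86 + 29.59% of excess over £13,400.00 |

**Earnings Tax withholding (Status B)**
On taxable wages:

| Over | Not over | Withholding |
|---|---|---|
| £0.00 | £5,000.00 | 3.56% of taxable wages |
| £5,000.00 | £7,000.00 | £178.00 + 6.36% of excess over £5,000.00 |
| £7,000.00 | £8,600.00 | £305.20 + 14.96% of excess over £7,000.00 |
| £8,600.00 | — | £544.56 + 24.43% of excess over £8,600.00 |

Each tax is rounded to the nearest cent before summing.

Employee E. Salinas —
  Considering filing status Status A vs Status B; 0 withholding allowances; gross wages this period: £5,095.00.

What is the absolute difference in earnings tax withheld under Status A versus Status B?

£310.80

Earnings Tax (Status A): taxable = £5,095.00
  £240.84 + 16.99% × (£5,095.00 − £3,600.00) = £240.84 + 16.99% × £1,495.00 = £494.84
Earnings Tax (Status B): taxable = £5,095.00
  £178.00 + 6.36% × (£5,095.00 − £5,000.00) = £178.00 + 6.36% × £95.00 = £184.04
Difference: |£494.84 − £184.04| = £310.80 (higher under Status A)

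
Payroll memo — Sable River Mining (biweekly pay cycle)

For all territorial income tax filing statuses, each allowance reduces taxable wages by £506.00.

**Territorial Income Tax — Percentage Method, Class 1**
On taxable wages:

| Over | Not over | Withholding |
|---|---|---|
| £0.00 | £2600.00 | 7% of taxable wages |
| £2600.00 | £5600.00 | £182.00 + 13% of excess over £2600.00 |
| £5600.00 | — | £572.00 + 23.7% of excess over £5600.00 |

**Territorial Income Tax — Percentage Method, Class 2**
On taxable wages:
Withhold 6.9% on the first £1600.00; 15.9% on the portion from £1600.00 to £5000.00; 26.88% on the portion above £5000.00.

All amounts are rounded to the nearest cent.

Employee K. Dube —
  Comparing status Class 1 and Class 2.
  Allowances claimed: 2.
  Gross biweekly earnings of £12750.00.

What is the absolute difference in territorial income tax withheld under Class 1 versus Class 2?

£435.46

Territorial Income Tax (Class 1): taxable = £12750.00 − 2×£506.00 = £11738.00
  £572.00 + 23.7% × (£11738.00 − £5600.00) = £572.00 + 23.7% × £6138.00 = £2026.71
Territorial Income Tax (Class 2): taxable = £12750.00 − 2×£506.00 = £11738.00
  £651.00 + 26.88% × (£11738.00 − £5000.00) = £651.00 + 26.88% × £6738.00 = £2462.17
Difference: |£2026.71 − £2462.17| = £435.46 (higher under Class 2)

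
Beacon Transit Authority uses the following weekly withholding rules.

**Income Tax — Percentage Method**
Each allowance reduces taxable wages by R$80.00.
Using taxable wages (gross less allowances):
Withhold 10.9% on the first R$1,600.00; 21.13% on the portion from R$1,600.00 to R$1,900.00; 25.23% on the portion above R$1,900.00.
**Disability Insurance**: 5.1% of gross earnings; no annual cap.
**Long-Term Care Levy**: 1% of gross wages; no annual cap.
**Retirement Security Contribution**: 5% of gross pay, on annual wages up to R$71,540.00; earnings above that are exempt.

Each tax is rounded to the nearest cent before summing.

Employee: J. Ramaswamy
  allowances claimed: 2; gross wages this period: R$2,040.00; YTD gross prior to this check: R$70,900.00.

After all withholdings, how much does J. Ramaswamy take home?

R$1,650.00

Income Tax: taxable = R$2,040.00 − 2×R$80.00 = R$1,880.00
  R$174.40 + 21.13% × (R$1,880.00 − R$1,600.00) = R$174.40 + 21.13% × R$280.00 = R$233.56
Disability Insurance: 5.1% × R$2,040.00 = R$104.04
Long-Term Care Levy: 1% × R$2,040.00 = R$20.40
Retirement Security Contribution: cap R$71,540.00 − YTD R$70,900.00 = R$640.00 subject; 5% × R$640.00 = R$32.00
Total withheld: R$233.56 + R$104.04 + R$20.40 + R$32.00 = R$390.00
Net pay: R$2,040.00 − R$390.00 = R$1,650.00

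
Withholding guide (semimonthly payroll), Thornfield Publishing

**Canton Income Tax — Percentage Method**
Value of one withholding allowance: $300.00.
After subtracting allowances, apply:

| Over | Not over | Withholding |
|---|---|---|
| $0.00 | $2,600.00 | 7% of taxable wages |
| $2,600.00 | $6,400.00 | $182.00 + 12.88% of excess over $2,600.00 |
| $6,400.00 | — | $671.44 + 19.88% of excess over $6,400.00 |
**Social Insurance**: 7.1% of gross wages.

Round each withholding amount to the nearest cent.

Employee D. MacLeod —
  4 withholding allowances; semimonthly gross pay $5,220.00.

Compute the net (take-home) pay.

$4,484.48

Canton Income Tax: taxable = $5,220.00 − 4×$300.00 = $4,020.00
  $182.00 + 12.88% × ($4,020.00 − $2,600.00) = $182.00 + 12.88% × $1,420.00 = $364.90
Social Insurance: 7.1% × $5,220.00 = $370.62
Total withheld: $364.90 + $370.62 = $735.52
Net pay: $5,220.00 − $735.52 = $4,484.48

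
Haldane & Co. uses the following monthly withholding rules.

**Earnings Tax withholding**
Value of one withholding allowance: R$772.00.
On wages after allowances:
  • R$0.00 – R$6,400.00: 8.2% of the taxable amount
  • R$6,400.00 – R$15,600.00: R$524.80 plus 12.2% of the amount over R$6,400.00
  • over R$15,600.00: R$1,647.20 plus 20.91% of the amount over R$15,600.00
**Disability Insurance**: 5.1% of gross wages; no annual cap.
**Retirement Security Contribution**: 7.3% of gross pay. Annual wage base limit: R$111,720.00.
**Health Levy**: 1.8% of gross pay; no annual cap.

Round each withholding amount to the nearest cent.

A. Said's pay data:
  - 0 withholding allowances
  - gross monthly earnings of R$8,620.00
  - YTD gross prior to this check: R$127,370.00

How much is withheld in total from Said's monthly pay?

R$1,390.42

Earnings Tax: taxable = R$8,620.00
  R$524.80 + 12.2% × (R$8,620.00 − R$6,400.00) = R$524.80 + 12.2% × R$2,220.00 = R$795.64
Disability Insurance: 5.1% × R$8,620.00 = R$439.62
Retirement Security Contribution: YTD R$127,370.00 ≥ cap R$111,720.00 → R$0.00
Health Levy: 1.8% × R$8,620.00 = R$155.16
Total: R$795.64 + R$439.62 + R$0.00 + R$155.16 = R$1,390.42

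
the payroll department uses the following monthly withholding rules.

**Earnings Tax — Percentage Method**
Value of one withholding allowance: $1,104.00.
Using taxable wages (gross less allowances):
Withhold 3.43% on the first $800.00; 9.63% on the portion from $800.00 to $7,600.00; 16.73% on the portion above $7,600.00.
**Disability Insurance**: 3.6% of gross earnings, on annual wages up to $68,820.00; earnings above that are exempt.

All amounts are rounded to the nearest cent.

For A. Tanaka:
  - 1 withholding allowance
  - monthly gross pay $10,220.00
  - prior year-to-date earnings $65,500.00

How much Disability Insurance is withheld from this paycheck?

$119.52

Disability Insurance: cap $68,820.00 − YTD $65,500.00 = $3,320.00 subject; 3.6% × $3,320.00 = $119.52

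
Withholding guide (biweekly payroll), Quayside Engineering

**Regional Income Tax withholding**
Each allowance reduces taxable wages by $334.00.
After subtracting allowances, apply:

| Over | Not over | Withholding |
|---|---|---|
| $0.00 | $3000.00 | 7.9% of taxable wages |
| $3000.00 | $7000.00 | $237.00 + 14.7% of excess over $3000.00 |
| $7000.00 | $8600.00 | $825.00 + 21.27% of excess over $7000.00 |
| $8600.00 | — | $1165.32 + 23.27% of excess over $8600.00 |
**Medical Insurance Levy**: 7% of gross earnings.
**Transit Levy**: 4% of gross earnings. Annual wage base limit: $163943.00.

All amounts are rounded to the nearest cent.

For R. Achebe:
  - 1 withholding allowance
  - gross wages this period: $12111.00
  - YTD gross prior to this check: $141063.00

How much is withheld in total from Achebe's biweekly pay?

Regional Income Tax: taxable = $12111.00 − 1×$334.00 = $11777.00
  $1165.32 + 23.27% × ($11777.00 − $8600.00) = $1165.32 + 23.27% × $3177.00 = $1904.61
Medical Insurance Levy: 7% × $12111.00 = $847.77
Transit Levy: 4% × $12111.00 = $484.44
Total: $1904.61 + $847.77 + $484.44 = $3236.82

$3236.82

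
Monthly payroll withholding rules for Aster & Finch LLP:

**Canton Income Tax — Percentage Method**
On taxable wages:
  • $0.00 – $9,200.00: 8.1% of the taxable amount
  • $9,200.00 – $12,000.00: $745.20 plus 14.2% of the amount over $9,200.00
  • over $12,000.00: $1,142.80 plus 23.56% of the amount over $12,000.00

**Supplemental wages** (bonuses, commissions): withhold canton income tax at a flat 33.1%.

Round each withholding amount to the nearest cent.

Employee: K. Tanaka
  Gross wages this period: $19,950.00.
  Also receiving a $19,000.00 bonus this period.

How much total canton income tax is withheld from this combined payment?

$9,304.82

Canton Income Tax: taxable = $19,950.00
  $1,142.80 + 23.56% × ($19,950.00 − $12,000.00) = $1,142.80 + 23.56% × $7,950.00 = $3,015.82
Supplemental (33.1% flat on bonus): 33.1% × $19,000.00 = $6,289.00
Total canton income tax: $3,015.82 + $6,289.00 = $9,304.82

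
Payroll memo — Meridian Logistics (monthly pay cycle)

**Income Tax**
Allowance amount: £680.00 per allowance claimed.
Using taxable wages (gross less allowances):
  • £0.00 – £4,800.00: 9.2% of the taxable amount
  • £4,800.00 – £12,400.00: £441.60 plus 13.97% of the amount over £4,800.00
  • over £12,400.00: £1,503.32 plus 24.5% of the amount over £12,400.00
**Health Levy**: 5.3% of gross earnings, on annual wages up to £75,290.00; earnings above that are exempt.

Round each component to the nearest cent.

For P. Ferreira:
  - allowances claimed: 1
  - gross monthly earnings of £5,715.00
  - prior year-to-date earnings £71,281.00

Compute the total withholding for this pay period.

£686.91

Income Tax: taxable = £5,715.00 − 1×£680.00 = £5,035.00
  £441.60 + 13.97% × (£5,035.00 − £4,800.00) = £441.60 + 13.97% × £235.00 = £474.43
Health Levy: cap £75,290.00 − YTD £71,281.00 = £4,009.00 subject; 5.3% × £4,009.00 = £212.48
Total: £474.43 + £212.48 = £686.91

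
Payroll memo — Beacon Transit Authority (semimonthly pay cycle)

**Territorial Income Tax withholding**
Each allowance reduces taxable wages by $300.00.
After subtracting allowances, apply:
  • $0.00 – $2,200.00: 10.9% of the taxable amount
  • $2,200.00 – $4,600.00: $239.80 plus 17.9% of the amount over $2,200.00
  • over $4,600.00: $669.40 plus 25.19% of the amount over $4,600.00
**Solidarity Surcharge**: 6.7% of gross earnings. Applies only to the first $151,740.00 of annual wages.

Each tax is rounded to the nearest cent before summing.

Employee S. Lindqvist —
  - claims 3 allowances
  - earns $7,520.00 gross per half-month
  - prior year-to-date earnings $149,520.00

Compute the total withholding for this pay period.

Territorial Income Tax: taxable = $7,520.00 − 3×$300.00 = $6,620.00
  $669.40 + 25.19% × ($6,620.00 − $4,600.00) = $669.40 + 25.19% × $2,020.00 = $1,178.24
Solidarity Surcharge: cap $151,740.00 − YTD $149,520.00 = $2,220.00 subject; 6.7% × $2,220.00 = $148.74
Total: $1,178.24 + $148.74 = $1,326.98

$1,326.98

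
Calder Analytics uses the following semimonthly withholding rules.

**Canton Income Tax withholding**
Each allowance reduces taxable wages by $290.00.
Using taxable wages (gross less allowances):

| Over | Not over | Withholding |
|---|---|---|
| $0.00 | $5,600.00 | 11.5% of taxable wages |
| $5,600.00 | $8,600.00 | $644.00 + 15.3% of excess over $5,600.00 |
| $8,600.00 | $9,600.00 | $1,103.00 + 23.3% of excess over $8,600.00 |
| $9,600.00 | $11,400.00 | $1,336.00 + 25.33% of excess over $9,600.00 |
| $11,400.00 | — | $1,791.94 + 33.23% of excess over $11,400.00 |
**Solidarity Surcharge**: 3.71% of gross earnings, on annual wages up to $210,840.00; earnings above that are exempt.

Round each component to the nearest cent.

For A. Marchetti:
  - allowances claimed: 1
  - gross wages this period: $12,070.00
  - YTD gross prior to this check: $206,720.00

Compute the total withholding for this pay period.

$2,071.06

Canton Income Tax: taxable = $12,070.00 − 1×$290.00 = $11,780.00
  $1,791.94 + 33.23% × ($11,780.00 − $11,400.00) = $1,791.94 + 33.23% × $380.00 = $1,918.21
Solidarity Surcharge: cap $210,840.00 − YTD $206,720.00 = $4,120.00 subject; 3.71% × $4,120.00 = $152.85
Total: $1,918.21 + $152.85 = $2,071.06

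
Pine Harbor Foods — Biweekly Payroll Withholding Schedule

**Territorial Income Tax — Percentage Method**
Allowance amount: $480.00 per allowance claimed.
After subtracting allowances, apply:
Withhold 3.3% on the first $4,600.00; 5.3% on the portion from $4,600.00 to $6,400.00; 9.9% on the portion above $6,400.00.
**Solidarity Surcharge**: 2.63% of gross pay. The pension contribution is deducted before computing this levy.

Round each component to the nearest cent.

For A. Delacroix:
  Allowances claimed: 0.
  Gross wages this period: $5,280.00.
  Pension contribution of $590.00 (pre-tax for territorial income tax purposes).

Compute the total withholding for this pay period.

Territorial Income Tax: taxable = $5,280.00 − $590.00 = $4,690.00
  $151.80 + 5.3% × ($4,690.00 − $4,600.00) = $151.80 + 5.3% × $90.00 = $156.57
Solidarity Surcharge: 2.63% × $4,690.00 = $123.35
Total: $156.57 + $123.35 = $279.92

$279.92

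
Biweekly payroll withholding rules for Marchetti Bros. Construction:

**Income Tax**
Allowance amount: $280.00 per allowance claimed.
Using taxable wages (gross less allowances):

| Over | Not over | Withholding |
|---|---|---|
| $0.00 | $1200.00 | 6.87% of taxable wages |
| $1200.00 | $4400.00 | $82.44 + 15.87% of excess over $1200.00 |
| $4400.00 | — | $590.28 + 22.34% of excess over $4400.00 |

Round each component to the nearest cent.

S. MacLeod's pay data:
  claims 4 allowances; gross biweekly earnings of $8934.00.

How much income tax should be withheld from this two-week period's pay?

Income Tax: taxable = $8934.00 − 4×$280.00 = $7814.00
  $590.28 + 22.34% × ($7814.00 − $4400.00) = $590.28 + 22.34% × $3414.00 = $1352.97

$1352.97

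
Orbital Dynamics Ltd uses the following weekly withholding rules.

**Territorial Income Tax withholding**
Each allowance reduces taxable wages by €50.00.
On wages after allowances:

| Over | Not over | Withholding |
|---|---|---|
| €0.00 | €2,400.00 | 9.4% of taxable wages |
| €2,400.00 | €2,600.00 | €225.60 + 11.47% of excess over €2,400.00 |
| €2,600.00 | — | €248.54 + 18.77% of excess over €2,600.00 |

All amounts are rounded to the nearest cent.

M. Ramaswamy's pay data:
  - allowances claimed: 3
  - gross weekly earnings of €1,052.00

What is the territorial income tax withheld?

€84.79

Territorial Income Tax: taxable = €1,052.00 − 3×€50.00 = €902.00
  9.4% × €902.00 = €84.79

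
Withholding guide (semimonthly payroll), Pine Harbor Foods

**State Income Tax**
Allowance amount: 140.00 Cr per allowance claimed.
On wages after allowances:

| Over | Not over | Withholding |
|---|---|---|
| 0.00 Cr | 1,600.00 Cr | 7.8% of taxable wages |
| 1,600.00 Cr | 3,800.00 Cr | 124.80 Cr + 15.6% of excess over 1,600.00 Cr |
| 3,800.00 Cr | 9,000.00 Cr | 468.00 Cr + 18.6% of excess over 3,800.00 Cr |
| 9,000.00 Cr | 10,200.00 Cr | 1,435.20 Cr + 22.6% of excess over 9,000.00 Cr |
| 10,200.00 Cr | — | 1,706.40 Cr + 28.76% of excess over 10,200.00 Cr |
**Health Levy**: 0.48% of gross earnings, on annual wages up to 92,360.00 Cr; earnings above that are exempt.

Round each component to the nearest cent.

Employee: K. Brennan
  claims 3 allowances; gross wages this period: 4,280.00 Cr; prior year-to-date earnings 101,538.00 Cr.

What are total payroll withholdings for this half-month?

479.16 Cr

State Income Tax: taxable = 4,280.00 Cr − 3×140.00 Cr = 3,860.00 Cr
  468.00 Cr + 18.6% × (3,860.00 Cr − 3,800.00 Cr) = 468.00 Cr + 18.6% × 60.00 Cr = 479.16 Cr
Health Levy: YTD 101,538.00 Cr ≥ cap 92,360.00 Cr → 0.00 Cr
Total: 479.16 Cr + 0.00 Cr = 479.16 Cr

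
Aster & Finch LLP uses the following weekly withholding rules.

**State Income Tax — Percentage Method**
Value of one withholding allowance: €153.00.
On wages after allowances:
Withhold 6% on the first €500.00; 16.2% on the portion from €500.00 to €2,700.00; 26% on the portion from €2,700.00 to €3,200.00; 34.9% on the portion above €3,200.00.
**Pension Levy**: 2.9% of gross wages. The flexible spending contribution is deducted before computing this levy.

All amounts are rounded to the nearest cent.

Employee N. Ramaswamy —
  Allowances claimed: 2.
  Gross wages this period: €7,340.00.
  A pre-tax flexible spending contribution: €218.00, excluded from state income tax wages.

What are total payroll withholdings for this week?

State Income Tax: taxable = €7,340.00 − €218.00 − 2×€153.00 = €6,816.00
  €516.40 + 34.9% × (€6,816.00 − €3,200.00) = €516.40 + 34.9% × €3,616.00 = €1,778.38
Pension Levy: 2.9% × €7,122.00 = €206.54
Total: €1,778.38 + €206.54 = €1,984.92

€1,984.92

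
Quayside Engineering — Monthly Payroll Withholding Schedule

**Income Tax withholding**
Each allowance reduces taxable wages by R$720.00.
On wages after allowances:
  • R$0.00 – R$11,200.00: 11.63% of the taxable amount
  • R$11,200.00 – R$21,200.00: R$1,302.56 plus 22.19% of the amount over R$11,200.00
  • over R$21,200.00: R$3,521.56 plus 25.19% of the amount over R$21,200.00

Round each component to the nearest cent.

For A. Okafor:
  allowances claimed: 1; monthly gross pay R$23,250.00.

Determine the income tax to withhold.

R$3,856.59

Income Tax: taxable = R$23,250.00 − 1×R$720.00 = R$22,530.00
  R$3,521.56 + 25.19% × (R$22,530.00 − R$21,200.00) = R$3,521.56 + 25.19% × R$1,330.00 = R$3,856.59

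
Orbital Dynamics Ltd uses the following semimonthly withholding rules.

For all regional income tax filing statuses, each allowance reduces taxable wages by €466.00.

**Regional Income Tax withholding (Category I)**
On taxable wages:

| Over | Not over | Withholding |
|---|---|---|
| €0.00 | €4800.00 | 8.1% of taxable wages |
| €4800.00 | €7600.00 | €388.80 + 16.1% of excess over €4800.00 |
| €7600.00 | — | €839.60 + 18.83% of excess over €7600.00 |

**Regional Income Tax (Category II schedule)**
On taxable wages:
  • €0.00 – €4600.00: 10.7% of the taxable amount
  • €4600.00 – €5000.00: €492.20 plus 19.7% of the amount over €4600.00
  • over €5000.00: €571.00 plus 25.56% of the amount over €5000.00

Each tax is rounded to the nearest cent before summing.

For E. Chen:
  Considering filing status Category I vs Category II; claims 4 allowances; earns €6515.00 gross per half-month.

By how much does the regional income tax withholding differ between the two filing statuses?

Regional Income Tax (Category I): taxable = €6515.00 − 4×€466.00 = €4651.00
  8.1% × €4651.00 = €376.73
Regional Income Tax (Category II): taxable = €6515.00 − 4×€466.00 = €4651.00
  €492.20 + 19.7% × (€4651.00 − €4600.00) = €492.20 + 19.7% × €51.00 = €502.25
Difference: |€376.73 − €502.25| = €125.52 (higher under Category II)

€125.52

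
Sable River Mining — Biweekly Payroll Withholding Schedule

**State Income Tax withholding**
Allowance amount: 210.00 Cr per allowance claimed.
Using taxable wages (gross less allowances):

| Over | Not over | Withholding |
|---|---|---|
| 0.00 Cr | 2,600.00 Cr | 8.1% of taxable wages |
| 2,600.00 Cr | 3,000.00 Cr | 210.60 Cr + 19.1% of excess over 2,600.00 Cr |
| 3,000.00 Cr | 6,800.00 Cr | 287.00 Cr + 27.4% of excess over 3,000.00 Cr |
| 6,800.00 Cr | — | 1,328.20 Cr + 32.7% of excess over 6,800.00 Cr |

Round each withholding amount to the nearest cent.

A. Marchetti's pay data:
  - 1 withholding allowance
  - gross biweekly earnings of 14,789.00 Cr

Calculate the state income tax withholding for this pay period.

State Income Tax: taxable = 14,789.00 Cr − 1×210.00 Cr = 14,579.00 Cr
  1,328.20 Cr + 32.7% × (14,579.00 Cr − 6,800.00 Cr) = 1,328.20 Cr + 32.7% × 7,779.00 Cr = 3,871.93 Cr

3,871.93 Cr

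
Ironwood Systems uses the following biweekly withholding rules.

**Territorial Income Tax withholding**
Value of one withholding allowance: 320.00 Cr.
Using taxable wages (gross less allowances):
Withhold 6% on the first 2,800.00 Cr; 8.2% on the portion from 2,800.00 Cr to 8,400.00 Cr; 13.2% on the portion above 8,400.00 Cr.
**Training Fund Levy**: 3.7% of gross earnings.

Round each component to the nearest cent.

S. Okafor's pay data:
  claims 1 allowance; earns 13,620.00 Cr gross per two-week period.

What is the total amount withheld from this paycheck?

Territorial Income Tax: taxable = 13,620.00 Cr − 1×320.00 Cr = 13,300.00 Cr
  627.20 Cr + 13.2% × (13,300.00 Cr − 8,400.00 Cr) = 627.20 Cr + 13.2% × 4,900.00 Cr = 1,274.00 Cr
Training Fund Levy: 3.7% × 13,620.00 Cr = 503.94 Cr
Total: 1,274.00 Cr + 503.94 Cr = 1,777.94 Cr

1,777.94 Cr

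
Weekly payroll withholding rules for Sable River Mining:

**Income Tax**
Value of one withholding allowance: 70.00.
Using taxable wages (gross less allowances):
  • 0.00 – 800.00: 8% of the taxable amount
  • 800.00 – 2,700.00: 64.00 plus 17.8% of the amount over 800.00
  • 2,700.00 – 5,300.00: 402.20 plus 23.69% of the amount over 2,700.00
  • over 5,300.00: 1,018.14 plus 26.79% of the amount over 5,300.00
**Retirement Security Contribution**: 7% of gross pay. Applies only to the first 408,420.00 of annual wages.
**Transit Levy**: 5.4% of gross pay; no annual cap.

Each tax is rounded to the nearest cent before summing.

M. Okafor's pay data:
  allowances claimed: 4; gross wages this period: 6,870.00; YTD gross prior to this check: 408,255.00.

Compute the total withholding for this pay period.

1,746.26

Income Tax: taxable = 6,870.00 − 4×70.00 = 6,590.00
  1,018.14 + 26.79% × (6,590.00 − 5,300.00) = 1,018.14 + 26.79% × 1,290.00 = 1,363.73
Retirement Security Contribution: cap 408,420.00 − YTD 408,255.00 = 165.00 subject; 7% × 165.00 = 11.55
Transit Levy: 5.4% × 6,870.00 = 370.98
Total: 1,363.73 + 11.55 + 370.98 = 1,746.26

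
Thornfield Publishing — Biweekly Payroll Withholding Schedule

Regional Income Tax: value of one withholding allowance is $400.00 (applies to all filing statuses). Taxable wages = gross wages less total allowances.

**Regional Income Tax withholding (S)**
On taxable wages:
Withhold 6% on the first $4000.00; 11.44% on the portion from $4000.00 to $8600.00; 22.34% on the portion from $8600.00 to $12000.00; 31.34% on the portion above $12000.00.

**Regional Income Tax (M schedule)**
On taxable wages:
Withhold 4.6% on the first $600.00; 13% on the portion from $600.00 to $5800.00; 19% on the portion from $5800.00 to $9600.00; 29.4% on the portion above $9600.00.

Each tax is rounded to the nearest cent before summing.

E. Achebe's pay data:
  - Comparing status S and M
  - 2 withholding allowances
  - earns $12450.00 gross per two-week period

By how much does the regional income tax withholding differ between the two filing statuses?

$580.69

Regional Income Tax (S): taxable = $12450.00 − 2×$400.00 = $11650.00
  $766.24 + 22.34% × ($11650.00 − $8600.00) = $766.24 + 22.34% × $3050.00 = $1447.61
Regional Income Tax (M): taxable = $12450.00 − 2×$400.00 = $11650.00
  $1425.60 + 29.4% × ($11650.00 − $9600.00) = $1425.60 + 29.4% × $2050.00 = $2028.30
Difference: |$1447.61 − $2028.30| = $580.69 (higher under M)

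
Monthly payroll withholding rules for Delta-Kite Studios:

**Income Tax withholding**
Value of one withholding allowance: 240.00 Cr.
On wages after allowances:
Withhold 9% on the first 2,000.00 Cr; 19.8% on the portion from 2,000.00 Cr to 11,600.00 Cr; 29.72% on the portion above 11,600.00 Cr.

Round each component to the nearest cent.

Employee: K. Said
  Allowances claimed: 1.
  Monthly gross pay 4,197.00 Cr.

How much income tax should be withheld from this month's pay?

567.49 Cr

Income Tax: taxable = 4,197.00 Cr − 1×240.00 Cr = 3,957.00 Cr
  180.00 Cr + 19.8% × (3,957.00 Cr − 2,000.00 Cr) = 180.00 Cr + 19.8% × 1,957.00 Cr = 567.49 Cr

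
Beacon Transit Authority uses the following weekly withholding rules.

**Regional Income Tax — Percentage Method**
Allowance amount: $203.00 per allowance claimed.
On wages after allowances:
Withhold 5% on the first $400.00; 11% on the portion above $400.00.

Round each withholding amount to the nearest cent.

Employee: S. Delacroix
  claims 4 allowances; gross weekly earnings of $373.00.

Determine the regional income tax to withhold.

$0.00

Regional Income Tax: taxable = $373.00 − 4×$203.00 = $-439.00
  Taxable ≤ 0 → $0.00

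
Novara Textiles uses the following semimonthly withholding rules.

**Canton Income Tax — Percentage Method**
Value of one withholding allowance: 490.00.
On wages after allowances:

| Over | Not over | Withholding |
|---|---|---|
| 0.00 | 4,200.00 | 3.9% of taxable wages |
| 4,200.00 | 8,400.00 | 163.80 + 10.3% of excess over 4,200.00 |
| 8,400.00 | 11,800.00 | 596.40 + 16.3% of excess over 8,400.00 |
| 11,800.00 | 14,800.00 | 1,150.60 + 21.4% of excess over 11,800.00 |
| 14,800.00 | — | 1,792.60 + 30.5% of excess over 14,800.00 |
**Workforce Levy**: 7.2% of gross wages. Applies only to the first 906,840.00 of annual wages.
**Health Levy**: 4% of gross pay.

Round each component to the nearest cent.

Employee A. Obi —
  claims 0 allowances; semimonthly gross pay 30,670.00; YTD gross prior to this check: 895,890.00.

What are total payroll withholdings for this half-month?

Canton Income Tax: taxable = 30,670.00
  1,792.60 + 30.5% × (30,670.00 − 14,800.00) = 1,792.60 + 30.5% × 15,870.00 = 6,632.95
Workforce Levy: cap 906,840.00 − YTD 895,890.00 = 10,950.00 subject; 7.2% × 10,950.00 = 788.40
Health Levy: 4% × 30,670.00 = 1,226.80
Total: 6,632.95 + 788.40 + 1,226.80 = 8,648.15

8,648.15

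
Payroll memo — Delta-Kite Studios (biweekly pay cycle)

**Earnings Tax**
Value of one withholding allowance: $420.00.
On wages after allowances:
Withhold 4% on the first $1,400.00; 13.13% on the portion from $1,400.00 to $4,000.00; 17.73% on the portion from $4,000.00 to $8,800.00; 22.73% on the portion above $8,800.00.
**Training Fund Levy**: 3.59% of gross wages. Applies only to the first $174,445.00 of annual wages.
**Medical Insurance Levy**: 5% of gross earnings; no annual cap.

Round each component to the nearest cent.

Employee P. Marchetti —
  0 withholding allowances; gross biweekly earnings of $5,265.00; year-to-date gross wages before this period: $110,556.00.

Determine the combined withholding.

$1,073.92

Earnings Tax: taxable = $5,265.00
  $397.38 + 17.73% × ($5,265.00 − $4,000.00) = $397.38 + 17.73% × $1,265.00 = $621.66
Training Fund Levy: 3.59% × $5,265.00 = $189.01
Medical Insurance Levy: 5% × $5,265.00 = $263.25
Total: $621.66 + $189.01 + $263.25 = $1,073.92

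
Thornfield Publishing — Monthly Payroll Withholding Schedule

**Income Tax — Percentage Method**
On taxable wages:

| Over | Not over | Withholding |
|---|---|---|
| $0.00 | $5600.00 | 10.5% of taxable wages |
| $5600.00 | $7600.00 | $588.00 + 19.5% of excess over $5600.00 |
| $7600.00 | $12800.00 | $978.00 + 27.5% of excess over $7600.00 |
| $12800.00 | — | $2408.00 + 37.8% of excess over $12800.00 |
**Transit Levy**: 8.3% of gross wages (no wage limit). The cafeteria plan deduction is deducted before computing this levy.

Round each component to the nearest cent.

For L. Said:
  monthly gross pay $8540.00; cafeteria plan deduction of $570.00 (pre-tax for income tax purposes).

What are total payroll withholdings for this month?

$1741.26

Income Tax: taxable = $8540.00 − $570.00 = $7970.00
  $978.00 + 27.5% × ($7970.00 − $7600.00) = $978.00 + 27.5% × $370.00 = $1079.75
Transit Levy: 8.3% × $7970.00 = $661.51
Total: $1079.75 + $661.51 = $1741.26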